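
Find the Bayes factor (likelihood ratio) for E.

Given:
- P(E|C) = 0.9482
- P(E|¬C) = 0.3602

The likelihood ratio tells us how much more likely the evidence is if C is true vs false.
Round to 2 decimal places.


Likelihood Ratio (LR) = P(E|C) / P(E|¬C)

LR = 0.9482 / 0.3602
   = 2.63

The evidence is 2.63 times more likely if C is true than if C is false.
Because LR exceeds 1, E is evidence for C.


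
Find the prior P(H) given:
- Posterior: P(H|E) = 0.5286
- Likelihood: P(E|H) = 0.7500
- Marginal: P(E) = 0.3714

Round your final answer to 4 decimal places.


From Bayes' theorem: P(H|E) = P(E|H) × P(H) / P(E)

Rearranging for P(H):
P(H) = P(H|E) × P(E) / P(E|H)
     = 0.5286 × 0.3714 / 0.7500
     = 0.19632204 / 0.7500
     = 0.2618


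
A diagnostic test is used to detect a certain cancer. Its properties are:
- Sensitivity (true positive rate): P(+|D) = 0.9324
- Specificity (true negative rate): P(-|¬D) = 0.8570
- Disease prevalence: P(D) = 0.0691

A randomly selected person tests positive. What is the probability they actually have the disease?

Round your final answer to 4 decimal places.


Let D = has disease, + = positive test

Given:
- P(D) = 0.0691 (prevalence)
- P(+|D) = 0.9324 (sensitivity)
- P(-|¬D) = 0.8570 (specificity)
- P(+|¬D) = 0.1430 (false positive rate = 1 - specificity)

Step 1: Find P(+)
P(+) = P(+|D)P(D) + P(+|¬D)P(¬D)
     = 0.9324 × 0.0691 + 0.1430 × 0.9309
     = 0.06442884 + 0.13311870
     = 0.19754754

Step 2: Apply Bayes' theorem for P(D|+)
P(D|+) = P(+|D)P(D) / P(+)
       = 0.06442884 / 0.19754754
       = 0.3261


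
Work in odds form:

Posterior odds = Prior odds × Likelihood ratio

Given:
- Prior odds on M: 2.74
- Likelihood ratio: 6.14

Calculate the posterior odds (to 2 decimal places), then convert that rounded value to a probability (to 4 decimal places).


Step 1: Calculate posterior odds
Posterior odds = Prior odds × LR
               = 2.74 × 6.14
               = 16.82

Step 2: Convert to probability
P(M|E) = Posterior odds / (1 + Posterior odds)
       = 16.82 / (1 + 16.82)
       = 16.82 / 17.82
       = 0.9439

The evidence increased P(M) from 0.7326 to 0.9439.


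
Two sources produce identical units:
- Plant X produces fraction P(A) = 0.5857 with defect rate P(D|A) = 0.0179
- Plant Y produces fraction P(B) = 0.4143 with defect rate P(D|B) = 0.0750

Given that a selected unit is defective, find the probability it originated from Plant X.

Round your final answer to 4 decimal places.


Let A = from Plant X, D = defective

Given:
- P(A) = 0.5857, P(B) = 0.4143
- P(D|A) = 0.0179, P(D|B) = 0.0750

Step 1: Find P(D)
P(D) = P(D|A)P(A) + P(D|B)P(B)
     = 0.0179 × 0.5857 + 0.0750 × 0.4143
     = 0.01048403 + 0.03107250
     = 0.04155653

Step 2: Apply Bayes' theorem
P(A|D) = P(D|A)P(A) / P(D)
       = 0.01048403 / 0.04155653
       = 0.2523


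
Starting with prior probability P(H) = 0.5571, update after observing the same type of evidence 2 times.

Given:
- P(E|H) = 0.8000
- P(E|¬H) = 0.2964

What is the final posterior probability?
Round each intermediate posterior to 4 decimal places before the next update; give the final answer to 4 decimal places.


Sequential Bayesian updating:

Initial prior: P(H) = 0.5571

Update 1:
  P(E) = 0.8000 × 0.5571 + 0.2964 × 0.4429 = 0.44568000 + 0.13127556 = 0.57695556
  P(H|E) = 0.44568000 / 0.57695556 = 0.7725

Update 2:
  P(E) = 0.8000 × 0.7725 + 0.2964 × 0.2275 = 0.61800000 + 0.06743100 = 0.68543100
  P(H|E) = 0.61800000 / 0.68543100 = 0.9016

Final posterior: 0.9016


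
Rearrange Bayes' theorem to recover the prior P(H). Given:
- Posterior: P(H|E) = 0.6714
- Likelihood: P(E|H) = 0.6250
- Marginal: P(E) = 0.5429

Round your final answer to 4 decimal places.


From Bayes' theorem: P(H|E) = P(E|H) × P(H) / P(E)

Rearranging for P(H):
P(H) = P(H|E) × P(E) / P(E|H)
     = 0.6714 × 0.5429 / 0.6250
     = 0.36450306 / 0.6250
     = 0.5832


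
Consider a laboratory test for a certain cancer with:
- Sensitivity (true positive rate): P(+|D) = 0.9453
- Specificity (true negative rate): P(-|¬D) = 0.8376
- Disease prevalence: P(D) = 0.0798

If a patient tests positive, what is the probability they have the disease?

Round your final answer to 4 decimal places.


Let D = has disease, + = positive test

Given:
- P(D) = 0.0798 (prevalence)
- P(+|D) = 0.9453 (sensitivity)
- P(-|¬D) = 0.8376 (specificity)
- P(+|¬D) = 0.1624 (false positive rate = 1 - specificity)

Step 1: Find P(+)
P(+) = P(+|D)P(D) + P(+|¬D)P(¬D)
     = 0.9453 × 0.0798 + 0.1624 × 0.9202
     = 0.07543494 + 0.14944048
     = 0.22487542

Step 2: Apply Bayes' theorem for P(D|+)
P(D|+) = P(+|D)P(D) / P(+)
       = 0.07543494 / 0.22487542
       = 0.3355


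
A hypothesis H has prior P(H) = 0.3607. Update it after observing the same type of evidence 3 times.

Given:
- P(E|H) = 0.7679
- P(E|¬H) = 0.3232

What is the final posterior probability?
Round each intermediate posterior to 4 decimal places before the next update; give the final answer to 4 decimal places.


Sequential Bayesian updating:

Initial prior: P(H) = 0.3607

Update 1:
  P(E) = 0.7679 × 0.3607 + 0.3232 × 0.6393 = 0.27698153 + 0.20662176 = 0.48360329
  P(H|E) = 0.27698153 / 0.48360329 = 0.5727

Update 2:
  P(E) = 0.7679 × 0.5727 + 0.3232 × 0.4273 = 0.43977633 + 0.13810336 = 0.57787969
  P(H|E) = 0.43977633 / 0.57787969 = 0.7610

Update 3:
  P(E) = 0.7679 × 0.7610 + 0.3232 × 0.2390 = 0.58437190 + 0.07724480 = 0.66161670
  P(H|E) = 0.58437190 / 0.66161670 = 0.8832

Final posterior: 0.8832


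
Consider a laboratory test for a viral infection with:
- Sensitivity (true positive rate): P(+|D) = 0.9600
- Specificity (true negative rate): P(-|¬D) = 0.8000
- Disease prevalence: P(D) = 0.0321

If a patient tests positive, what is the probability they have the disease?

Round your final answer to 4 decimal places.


Let D = has disease, + = positive test

Given:
- P(D) = 0.0321 (prevalence)
- P(+|D) = 0.9600 (sensitivity)
- P(-|¬D) = 0.8000 (specificity)
- P(+|¬D) = 0.2000 (false positive rate = 1 - specificity)

Step 1: Find P(+)
P(+) = P(+|D)P(D) + P(+|¬D)P(¬D)
     = 0.9600 × 0.0321 + 0.2000 × 0.9679
     = 0.03081600 + 0.19358000
     = 0.22439600

Step 2: Apply Bayes' theorem for P(D|+)
P(D|+) = P(+|D)P(D) / P(+)
       = 0.03081600 / 0.22439600
       = 0.1373


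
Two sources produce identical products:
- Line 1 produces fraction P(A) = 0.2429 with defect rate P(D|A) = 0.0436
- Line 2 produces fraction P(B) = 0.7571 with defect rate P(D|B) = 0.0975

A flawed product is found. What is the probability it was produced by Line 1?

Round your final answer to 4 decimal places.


Let A = from Line 1, D = flawed

Given:
- P(A) = 0.2429, P(B) = 0.7571
- P(D|A) = 0.0436, P(D|B) = 0.0975

Step 1: Find P(D)
P(D) = P(D|A)P(A) + P(D|B)P(B)
     = 0.0436 × 0.2429 + 0.0975 × 0.7571
     = 0.01059044 + 0.07381725
     = 0.08440769

Step 2: Apply Bayes' theorem
P(A|D) = P(D|A)P(A) / P(D)
       = 0.01059044 / 0.08440769
       = 0.1255


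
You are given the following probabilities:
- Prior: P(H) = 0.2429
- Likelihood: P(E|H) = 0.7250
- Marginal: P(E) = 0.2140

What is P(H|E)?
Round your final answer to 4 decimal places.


Using Bayes' theorem:

P(H|E) = P(E|H) × P(H) / P(E)
       = 0.7250 × 0.2429 / 0.2140
       = 0.17610250 / 0.2140
       = 0.8229

The evidence strengthens our belief in H.
Prior: 0.2429 → Posterior: 0.8229


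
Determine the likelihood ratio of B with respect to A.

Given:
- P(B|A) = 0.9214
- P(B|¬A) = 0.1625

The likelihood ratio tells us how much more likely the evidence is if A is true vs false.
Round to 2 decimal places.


Likelihood Ratio (LR) = P(B|A) / P(B|¬A)

LR = 0.9214 / 0.1625
   = 5.67

The evidence is 5.67 times more likely if A is true than if A is false.
Since LR > 1, the evidence supports A over ¬A.


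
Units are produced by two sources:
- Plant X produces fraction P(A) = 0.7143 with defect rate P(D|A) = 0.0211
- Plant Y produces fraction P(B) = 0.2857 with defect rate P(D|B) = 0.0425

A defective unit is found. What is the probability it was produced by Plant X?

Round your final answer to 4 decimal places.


Let A = from Plant X, D = defective

Given:
- P(A) = 0.7143, P(B) = 0.2857
- P(D|A) = 0.0211, P(D|B) = 0.0425

Step 1: Find P(D)
P(D) = P(D|A)P(A) + P(D|B)P(B)
     = 0.0211 × 0.7143 + 0.0425 × 0.2857
     = 0.01507173 + 0.01214225
     = 0.02721398

Step 2: Apply Bayes' theorem
P(A|D) = P(D|A)P(A) / P(D)
       = 0.01507173 / 0.02721398
       = 0.5538


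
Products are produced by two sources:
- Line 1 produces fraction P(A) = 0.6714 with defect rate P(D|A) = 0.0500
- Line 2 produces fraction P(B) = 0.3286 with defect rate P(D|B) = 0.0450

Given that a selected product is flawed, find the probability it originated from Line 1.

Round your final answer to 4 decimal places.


Let A = from Line 1, D = flawed

Given:
- P(A) = 0.6714, P(B) = 0.3286
- P(D|A) = 0.0500, P(D|B) = 0.0450

Step 1: Find P(D)
P(D) = P(D|A)P(A) + P(D|B)P(B)
     = 0.0500 × 0.6714 + 0.0450 × 0.3286
     = 0.03357000 + 0.01478700
     = 0.04835700

Step 2: Apply Bayes' theorem
P(A|D) = P(D|A)P(A) / P(D)
       = 0.03357000 / 0.04835700
       = 0.6942


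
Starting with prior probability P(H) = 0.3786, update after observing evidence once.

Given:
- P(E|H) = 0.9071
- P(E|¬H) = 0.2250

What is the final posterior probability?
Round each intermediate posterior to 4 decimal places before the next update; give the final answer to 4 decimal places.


Sequential Bayesian updating:

Initial prior: P(H) = 0.3786

Update 1:
  P(E) = 0.9071 × 0.3786 + 0.2250 × 0.6214 = 0.34342806 + 0.13981500 = 0.48324306
  P(H|E) = 0.34342806 / 0.48324306 = 0.7107

Final posterior: 0.7107


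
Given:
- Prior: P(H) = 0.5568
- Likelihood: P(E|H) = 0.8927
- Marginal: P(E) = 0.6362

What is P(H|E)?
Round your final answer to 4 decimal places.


Using Bayes' theorem:

P(H|E) = P(E|H) × P(H) / P(E)
       = 0.8927 × 0.5568 / 0.6362
       = 0.49705536 / 0.6362
       = 0.7813

The evidence strengthens our belief in H.
Prior: 0.5568 → Posterior: 0.7813


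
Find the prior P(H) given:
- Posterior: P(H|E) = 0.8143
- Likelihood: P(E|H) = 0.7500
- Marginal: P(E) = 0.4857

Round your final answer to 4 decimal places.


From Bayes' theorem: P(H|E) = P(E|H) × P(H) / P(E)

Rearranging for P(H):
P(H) = P(H|E) × P(E) / P(E|H)
     = 0.8143 × 0.4857 / 0.7500
     = 0.39550551 / 0.7500
     = 0.5273


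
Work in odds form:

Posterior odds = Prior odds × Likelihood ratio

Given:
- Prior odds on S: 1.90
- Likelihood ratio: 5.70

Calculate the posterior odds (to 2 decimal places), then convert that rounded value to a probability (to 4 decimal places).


Step 1: Calculate posterior odds
Posterior odds = Prior odds × LR
               = 1.90 × 5.70
               = 10.83

Step 2: Convert to probability
P(S|E) = Posterior odds / (1 + Posterior odds)
       = 10.83 / (1 + 10.83)
       = 10.83 / 11.83
       = 0.9155

The evidence increased P(S) from 0.6552 to 0.9155.


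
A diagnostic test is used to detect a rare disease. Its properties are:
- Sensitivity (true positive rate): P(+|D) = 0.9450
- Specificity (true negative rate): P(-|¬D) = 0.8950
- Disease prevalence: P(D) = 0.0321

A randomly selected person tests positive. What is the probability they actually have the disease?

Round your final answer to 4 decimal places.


Let D = has disease, + = positive test

Given:
- P(D) = 0.0321 (prevalence)
- P(+|D) = 0.9450 (sensitivity)
- P(-|¬D) = 0.8950 (specificity)
- P(+|¬D) = 0.1050 (false positive rate = 1 - specificity)

Step 1: Find P(+)
P(+) = P(+|D)P(D) + P(+|¬D)P(¬D)
     = 0.9450 × 0.0321 + 0.1050 × 0.9679
     = 0.03033450 + 0.10162950
     = 0.13196400

Step 2: Apply Bayes' theorem for P(D|+)
P(D|+) = P(+|D)P(D) / P(+)
       = 0.03033450 / 0.13196400
       = 0.2299


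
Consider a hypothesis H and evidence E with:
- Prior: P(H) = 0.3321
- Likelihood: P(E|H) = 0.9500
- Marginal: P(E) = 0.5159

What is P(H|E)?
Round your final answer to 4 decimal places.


Using Bayes' theorem:

P(H|E) = P(E|H) × P(H) / P(E)
       = 0.9500 × 0.3321 / 0.5159
       = 0.31549500 / 0.5159
       = 0.6115

The evidence strengthens our belief in H.
Prior: 0.3321 → Posterior: 0.6115


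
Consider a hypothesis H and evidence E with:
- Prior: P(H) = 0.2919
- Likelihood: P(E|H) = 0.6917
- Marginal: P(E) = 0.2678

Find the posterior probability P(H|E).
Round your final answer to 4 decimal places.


Using Bayes' theorem:

P(H|E) = P(E|H) × P(H) / P(E)
       = 0.6917 × 0.2919 / 0.2678
       = 0.20190723 / 0.2678
       = 0.7539

The evidence strengthens our belief in H.
Prior: 0.2919 → Posterior: 0.7539


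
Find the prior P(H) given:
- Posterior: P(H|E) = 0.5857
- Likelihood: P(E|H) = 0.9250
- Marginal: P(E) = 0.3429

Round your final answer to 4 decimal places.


From Bayes' theorem: P(H|E) = P(E|H) × P(H) / P(E)

Rearranging for P(H):
P(H) = P(H|E) × P(E) / P(E|H)
     = 0.5857 × 0.3429 / 0.9250
     = 0.20083653 / 0.9250
     = 0.2171


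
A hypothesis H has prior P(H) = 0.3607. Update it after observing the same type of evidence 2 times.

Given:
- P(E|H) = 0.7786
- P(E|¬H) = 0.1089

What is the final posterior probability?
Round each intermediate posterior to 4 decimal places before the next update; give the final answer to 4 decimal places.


Sequential Bayesian updating:

Initial prior: P(H) = 0.3607

Update 1:
  P(E) = 0.7786 × 0.3607 + 0.1089 × 0.6393 = 0.28084102 + 0.06961977 = 0.35046079
  P(H|E) = 0.28084102 / 0.35046079 = 0.8013

Update 2:
  P(E) = 0.7786 × 0.8013 + 0.1089 × 0.1987 = 0.62389218 + 0.02163843 = 0.64553061
  P(H|E) = 0.62389218 / 0.64553061 = 0.9665

Final posterior: 0.9665


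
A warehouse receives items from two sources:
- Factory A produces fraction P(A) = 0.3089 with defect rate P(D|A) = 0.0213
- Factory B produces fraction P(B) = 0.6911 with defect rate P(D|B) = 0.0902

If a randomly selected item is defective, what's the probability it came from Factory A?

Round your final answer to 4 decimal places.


Let A = from Factory A, D = defective

Given:
- P(A) = 0.3089, P(B) = 0.6911
- P(D|A) = 0.0213, P(D|B) = 0.0902

Step 1: Find P(D)
P(D) = P(D|A)P(A) + P(D|B)P(B)
     = 0.0213 × 0.3089 + 0.0902 × 0.6911
     = 0.00657957 + 0.06233722
     = 0.06891679

Step 2: Apply Bayes' theorem
P(A|D) = P(D|A)P(A) / P(D)
       = 0.00657957 / 0.06891679
       = 0.0955


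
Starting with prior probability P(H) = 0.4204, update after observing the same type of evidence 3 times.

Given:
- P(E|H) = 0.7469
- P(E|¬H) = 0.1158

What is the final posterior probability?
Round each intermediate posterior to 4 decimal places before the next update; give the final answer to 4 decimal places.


Sequential Bayesian updating:

Initial prior: P(H) = 0.4204

Update 1:
  P(E) = 0.7469 × 0.4204 + 0.1158 × 0.5796 = 0.31399676 + 0.06711768 = 0.38111444
  P(H|E) = 0.31399676 / 0.38111444 = 0.8239

Update 2:
  P(E) = 0.7469 × 0.8239 + 0.1158 × 0.1761 = 0.61537091 + 0.02039238 = 0.63576329
  P(H|E) = 0.61537091 / 0.63576329 = 0.9679

Update 3:
  P(E) = 0.7469 × 0.9679 + 0.1158 × 0.0321 = 0.72292451 + 0.00371718 = 0.72664169
  P(H|E) = 0.72292451 / 0.72664169 = 0.9949

Final posterior: 0.9949


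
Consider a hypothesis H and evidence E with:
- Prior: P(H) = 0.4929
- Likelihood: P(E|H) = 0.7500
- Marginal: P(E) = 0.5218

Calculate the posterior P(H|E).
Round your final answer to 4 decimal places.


Using Bayes' theorem:

P(H|E) = P(E|H) × P(H) / P(E)
       = 0.7500 × 0.4929 / 0.5218
       = 0.36967500 / 0.5218
       = 0.7085

The evidence strengthens our belief in H.
Prior: 0.4929 → Posterior: 0.7085


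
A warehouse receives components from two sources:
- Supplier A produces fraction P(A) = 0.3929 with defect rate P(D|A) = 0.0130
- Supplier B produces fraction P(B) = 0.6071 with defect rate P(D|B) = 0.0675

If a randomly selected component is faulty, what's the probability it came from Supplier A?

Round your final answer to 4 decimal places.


Let A = from Supplier A, D = faulty

Given:
- P(A) = 0.3929, P(B) = 0.6071
- P(D|A) = 0.0130, P(D|B) = 0.0675

Step 1: Find P(D)
P(D) = P(D|A)P(A) + P(D|B)P(B)
     = 0.0130 × 0.3929 + 0.0675 × 0.6071
     = 0.00510770 + 0.04097925
     = 0.04608695

Step 2: Apply Bayes' theorem
P(A|D) = P(D|A)P(A) / P(D)
       = 0.00510770 / 0.04608695
       = 0.1108


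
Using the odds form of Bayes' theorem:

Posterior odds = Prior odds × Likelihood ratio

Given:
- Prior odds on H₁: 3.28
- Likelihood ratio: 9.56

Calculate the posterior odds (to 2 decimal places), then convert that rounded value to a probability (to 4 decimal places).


Step 1: Calculate posterior odds
Posterior odds = Prior odds × LR
               = 3.28 × 9.56
               = 31.36

Step 2: Convert to probability
P(H₁|E) = Posterior odds / (1 + Posterior odds)
       = 31.36 / (1 + 31.36)
       = 31.36 / 32.36
       = 0.9691

The evidence increased P(H₁) from 0.7664 to 0.9691.


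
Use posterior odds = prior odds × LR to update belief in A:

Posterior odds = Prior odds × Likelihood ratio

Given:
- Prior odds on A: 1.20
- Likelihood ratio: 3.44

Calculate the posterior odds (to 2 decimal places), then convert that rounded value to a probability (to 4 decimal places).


Step 1: Calculate posterior odds
Posterior odds = Prior odds × LR
               = 1.20 × 3.44
               = 4.13

Step 2: Convert to probability
P(A|E) = Posterior odds / (1 + Posterior odds)
       = 4.13 / (1 + 4.13)
       = 4.13 / 5.13
       = 0.8051

The evidence increased P(A) from 0.5455 to 0.8051.


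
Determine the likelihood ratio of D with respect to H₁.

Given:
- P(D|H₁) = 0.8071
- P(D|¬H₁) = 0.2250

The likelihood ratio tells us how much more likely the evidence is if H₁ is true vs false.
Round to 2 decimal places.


Likelihood Ratio (LR) = P(D|H₁) / P(D|¬H₁)

LR = 0.8071 / 0.2250
   = 3.59

The evidence is 3.59 times more likely if H₁ is true than if H₁ is false.
Because LR exceeds 1, D is evidence for H₁.


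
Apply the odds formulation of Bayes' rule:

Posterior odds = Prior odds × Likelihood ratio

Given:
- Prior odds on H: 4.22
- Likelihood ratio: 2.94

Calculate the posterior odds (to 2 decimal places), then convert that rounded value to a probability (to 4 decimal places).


Step 1: Calculate posterior odds
Posterior odds = Prior odds × LR
               = 4.22 × 2.94
               = 12.41

Step 2: Convert to probability
P(H|E) = Posterior odds / (1 + Posterior odds)
       = 12.41 / (1 + 12.41)
       = 12.41 / 13.41
       = 0.9254

The evidence increased P(H) from 0.8084 to 0.9254.


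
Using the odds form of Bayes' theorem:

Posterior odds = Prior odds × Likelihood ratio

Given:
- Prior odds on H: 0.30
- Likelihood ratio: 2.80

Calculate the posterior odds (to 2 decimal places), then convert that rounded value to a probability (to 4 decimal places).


Step 1: Calculate posterior odds
Posterior odds = Prior odds × LR
               = 0.30 × 2.80
               = 0.84

Step 2: Convert to probability
P(H|E) = Posterior odds / (1 + Posterior odds)
       = 0.84 / (1 + 0.84)
       = 0.84 / 1.84
       = 0.4565

The evidence increased P(H) from 0.2308 to 0.4565.


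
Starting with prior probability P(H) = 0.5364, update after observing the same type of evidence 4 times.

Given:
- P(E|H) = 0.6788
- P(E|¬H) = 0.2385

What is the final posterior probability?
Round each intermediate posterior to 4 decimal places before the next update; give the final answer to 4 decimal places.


Sequential Bayesian updating:

Initial prior: P(H) = 0.5364

Update 1:
  P(E) = 0.6788 × 0.5364 + 0.2385 × 0.4636 = 0.36410832 + 0.11056860 = 0.47467692
  P(H|E) = 0.36410832 / 0.47467692 = 0.7671

Update 2:
  P(E) = 0.6788 × 0.7671 + 0.2385 × 0.2329 = 0.52070748 + 0.05554665 = 0.57625413
  P(H|E) = 0.52070748 / 0.57625413 = 0.9036

Update 3:
  P(E) = 0.6788 × 0.9036 + 0.2385 × 0.0964 = 0.61336368 + 0.02299140 = 0.63635508
  P(H|E) = 0.61336368 / 0.63635508 = 0.9639

Update 4:
  P(E) = 0.6788 × 0.9639 + 0.2385 × 0.0361 = 0.65429532 + 0.00860985 = 0.66290517
  P(H|E) = 0.65429532 / 0.66290517 = 0.9870

Final posterior: 0.9870


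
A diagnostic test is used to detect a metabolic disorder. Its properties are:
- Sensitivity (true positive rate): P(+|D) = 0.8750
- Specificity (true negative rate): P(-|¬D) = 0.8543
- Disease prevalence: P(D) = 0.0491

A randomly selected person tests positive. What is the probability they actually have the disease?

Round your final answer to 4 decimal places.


Let D = has disease, + = positive test

Given:
- P(D) = 0.0491 (prevalence)
- P(+|D) = 0.8750 (sensitivity)
- P(-|¬D) = 0.8543 (specificity)
- P(+|¬D) = 0.1457 (false positive rate = 1 - specificity)

Step 1: Find P(+)
P(+) = P(+|D)P(D) + P(+|¬D)P(¬D)
     = 0.8750 × 0.0491 + 0.1457 × 0.9509
     = 0.04296250 + 0.13854613
     = 0.18150863

Step 2: Apply Bayes' theorem for P(D|+)
P(D|+) = P(+|D)P(D) / P(+)
       = 0.04296250 / 0.18150863
       = 0.2367


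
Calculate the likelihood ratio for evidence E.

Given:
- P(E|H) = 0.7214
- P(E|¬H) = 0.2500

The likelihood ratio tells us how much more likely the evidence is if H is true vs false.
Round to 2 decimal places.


Likelihood Ratio (LR) = P(E|H) / P(E|¬H)

LR = 0.7214 / 0.2500
   = 2.89

The evidence is 2.89 times more likely if H is true than if H is false.
Since LR > 1, the evidence supports H over ¬H.


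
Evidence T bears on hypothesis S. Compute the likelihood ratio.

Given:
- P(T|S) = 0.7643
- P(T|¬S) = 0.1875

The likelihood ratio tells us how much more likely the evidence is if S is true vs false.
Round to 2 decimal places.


Likelihood Ratio (LR) = P(T|S) / P(T|¬S)

LR = 0.7643 / 0.1875
   = 4.08

The evidence is 4.08 times more likely if S is true than if S is false.
Because LR exceeds 1, T is evidence for S.


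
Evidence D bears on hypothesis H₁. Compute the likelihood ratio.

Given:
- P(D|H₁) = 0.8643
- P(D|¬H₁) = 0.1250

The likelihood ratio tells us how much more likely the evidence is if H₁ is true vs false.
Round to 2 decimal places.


Likelihood Ratio (LR) = P(D|H₁) / P(D|¬H₁)

LR = 0.8643 / 0.1250
   = 6.91

The evidence is 6.91 times more likely if H₁ is true than if H₁ is false.
Since LR > 1, the evidence supports H₁ over ¬H₁.


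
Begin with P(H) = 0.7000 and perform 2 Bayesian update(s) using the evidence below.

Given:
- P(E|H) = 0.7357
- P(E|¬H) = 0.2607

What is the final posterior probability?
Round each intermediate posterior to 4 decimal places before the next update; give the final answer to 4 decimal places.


Sequential Bayesian updating:

Initial prior: P(H) = 0.7000

Update 1:
  P(E) = 0.7357 × 0.7000 + 0.2607 × 0.3000 = 0.51499000 + 0.07821000 = 0.59320000
  P(H|E) = 0.51499000 / 0.59320000 = 0.8682

Update 2:
  P(E) = 0.7357 × 0.8682 + 0.2607 × 0.1318 = 0.63873474 + 0.03436026 = 0.67309500
  P(H|E) = 0.63873474 / 0.67309500 = 0.9490

Final posterior: 0.9490


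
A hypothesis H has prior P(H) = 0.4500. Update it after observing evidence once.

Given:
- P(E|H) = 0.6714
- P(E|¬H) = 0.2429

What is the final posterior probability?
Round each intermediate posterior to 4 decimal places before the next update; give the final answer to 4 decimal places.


Sequential Bayesian updating:

Initial prior: P(H) = 0.4500

Update 1:
  P(E) = 0.6714 × 0.4500 + 0.2429 × 0.5500 = 0.30213000 + 0.13359500 = 0.43572500
  P(H|E) = 0.30213000 / 0.43572500 = 0.6934

Final posterior: 0.6934


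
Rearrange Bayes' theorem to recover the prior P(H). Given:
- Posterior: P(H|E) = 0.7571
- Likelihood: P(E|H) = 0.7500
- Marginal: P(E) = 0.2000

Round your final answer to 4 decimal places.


From Bayes' theorem: P(H|E) = P(E|H) × P(H) / P(E)

Rearranging for P(H):
P(H) = P(H|E) × P(E) / P(E|H)
     = 0.7571 × 0.2000 / 0.7500
     = 0.15142000 / 0.7500
     = 0.2019


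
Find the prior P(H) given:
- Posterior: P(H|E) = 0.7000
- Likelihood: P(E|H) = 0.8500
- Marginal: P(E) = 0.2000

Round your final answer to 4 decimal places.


From Bayes' theorem: P(H|E) = P(E|H) × P(H) / P(E)

Rearranging for P(H):
P(H) = P(H|E) × P(E) / P(E|H)
     = 0.7000 × 0.2000 / 0.8500
     = 0.14000000 / 0.8500
     = 0.1647


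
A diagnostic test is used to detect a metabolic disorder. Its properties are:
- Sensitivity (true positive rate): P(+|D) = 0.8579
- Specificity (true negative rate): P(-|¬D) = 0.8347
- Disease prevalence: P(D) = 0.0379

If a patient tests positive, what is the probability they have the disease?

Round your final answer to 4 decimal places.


Let D = has disease, + = positive test

Given:
- P(D) = 0.0379 (prevalence)
- P(+|D) = 0.8579 (sensitivity)
- P(-|¬D) = 0.8347 (specificity)
- P(+|¬D) = 0.1653 (false positive rate = 1 - specificity)

Step 1: Find P(+)
P(+) = P(+|D)P(D) + P(+|¬D)P(¬D)
     = 0.8579 × 0.0379 + 0.1653 × 0.9621
     = 0.03251441 + 0.15903513
     = 0.19154954

Step 2: Apply Bayes' theorem for P(D|+)
P(D|+) = P(+|D)P(D) / P(+)
       = 0.03251441 / 0.19154954
       = 0.1697


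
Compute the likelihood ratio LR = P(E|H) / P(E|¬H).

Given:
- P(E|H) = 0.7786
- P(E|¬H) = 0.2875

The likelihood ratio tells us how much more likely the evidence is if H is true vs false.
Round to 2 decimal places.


Likelihood Ratio (LR) = P(E|H) / P(E|¬H)

LR = 0.7786 / 0.2875
   = 2.71

The evidence is 2.71 times more likely if H is true than if H is false.
Since LR > 1, the evidence supports H over ¬H.


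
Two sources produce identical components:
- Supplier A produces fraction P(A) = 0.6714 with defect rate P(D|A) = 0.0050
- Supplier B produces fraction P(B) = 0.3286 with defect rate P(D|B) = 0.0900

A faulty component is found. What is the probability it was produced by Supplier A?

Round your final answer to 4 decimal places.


Let A = from Supplier A, D = faulty

Given:
- P(A) = 0.6714, P(B) = 0.3286
- P(D|A) = 0.0050, P(D|B) = 0.0900

Step 1: Find P(D)
P(D) = P(D|A)P(A) + P(D|B)P(B)
     = 0.0050 × 0.6714 + 0.0900 × 0.3286
     = 0.00335700 + 0.02957400
     = 0.03293100

Step 2: Apply Bayes' theorem
P(A|D) = P(D|A)P(A) / P(D)
       = 0.00335700 / 0.03293100
       = 0.1019


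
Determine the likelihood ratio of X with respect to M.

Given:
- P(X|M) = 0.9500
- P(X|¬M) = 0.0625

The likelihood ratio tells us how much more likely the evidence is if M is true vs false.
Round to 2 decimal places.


Likelihood Ratio (LR) = P(X|M) / P(X|¬M)

LR = 0.9500 / 0.0625
   = 15.20

The evidence is 15.20 times more likely if M is true than if M is false.
LR > 1, so observing X raises the odds in favor of M.


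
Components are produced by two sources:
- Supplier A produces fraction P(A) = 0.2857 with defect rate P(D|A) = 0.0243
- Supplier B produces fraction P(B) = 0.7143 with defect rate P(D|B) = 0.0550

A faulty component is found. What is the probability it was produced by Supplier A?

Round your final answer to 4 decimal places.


Let A = from Supplier A, D = faulty

Given:
- P(A) = 0.2857, P(B) = 0.7143
- P(D|A) = 0.0243, P(D|B) = 0.0550

Step 1: Find P(D)
P(D) = P(D|A)P(A) + P(D|B)P(B)
     = 0.0243 × 0.2857 + 0.0550 × 0.7143
     = 0.00694251 + 0.03928650
     = 0.04622901

Step 2: Apply Bayes' theorem
P(A|D) = P(D|A)P(A) / P(D)
       = 0.00694251 / 0.04622901
       = 0.1502


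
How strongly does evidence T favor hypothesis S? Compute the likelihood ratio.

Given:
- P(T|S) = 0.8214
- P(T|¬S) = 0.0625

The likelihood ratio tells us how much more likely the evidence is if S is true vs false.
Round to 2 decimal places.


Likelihood Ratio (LR) = P(T|S) / P(T|¬S)

LR = 0.8214 / 0.0625
   = 13.14

The evidence is 13.14 times more likely if S is true than if S is false.
Since LR > 1, the evidence supports S over ¬S.


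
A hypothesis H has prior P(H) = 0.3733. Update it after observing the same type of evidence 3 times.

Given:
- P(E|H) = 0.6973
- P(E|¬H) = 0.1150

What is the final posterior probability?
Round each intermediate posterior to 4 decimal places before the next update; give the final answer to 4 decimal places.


Sequential Bayesian updating:

Initial prior: P(H) = 0.3733

Update 1:
  P(E) = 0.6973 × 0.3733 + 0.1150 × 0.6267 = 0.26030209 + 0.07207050 = 0.33237259
  P(H|E) = 0.26030209 / 0.33237259 = 0.7832

Update 2:
  P(E) = 0.6973 × 0.7832 + 0.1150 × 0.2168 = 0.54612536 + 0.02493200 = 0.57105736
  P(H|E) = 0.54612536 / 0.57105736 = 0.9563

Update 3:
  P(E) = 0.6973 × 0.9563 + 0.1150 × 0.0437 = 0.66682799 + 0.00502550 = 0.67185349
  P(H|E) = 0.66682799 / 0.67185349 = 0.9925

Final posterior: 0.9925


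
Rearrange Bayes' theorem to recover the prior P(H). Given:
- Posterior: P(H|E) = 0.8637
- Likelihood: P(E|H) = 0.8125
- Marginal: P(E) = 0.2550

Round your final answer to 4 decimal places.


From Bayes' theorem: P(H|E) = P(E|H) × P(H) / P(E)

Rearranging for P(H):
P(H) = P(H|E) × P(E) / P(E|H)
     = 0.8637 × 0.2550 / 0.8125
     = 0.22024350 / 0.8125
     = 0.2711


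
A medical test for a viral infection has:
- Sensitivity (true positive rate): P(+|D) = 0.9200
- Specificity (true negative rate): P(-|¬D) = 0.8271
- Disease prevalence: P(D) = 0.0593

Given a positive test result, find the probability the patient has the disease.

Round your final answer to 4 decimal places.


Let D = has disease, + = positive test

Given:
- P(D) = 0.0593 (prevalence)
- P(+|D) = 0.9200 (sensitivity)
- P(-|¬D) = 0.8271 (specificity)
- P(+|¬D) = 0.1729 (false positive rate = 1 - specificity)

Step 1: Find P(+)
P(+) = P(+|D)P(D) + P(+|¬D)P(¬D)
     = 0.9200 × 0.0593 + 0.1729 × 0.9407
     = 0.05455600 + 0.16264703
     = 0.21720303

Step 2: Apply Bayes' theorem for P(D|+)
P(D|+) = P(+|D)P(D) / P(+)
       = 0.05455600 / 0.21720303
       = 0.2512


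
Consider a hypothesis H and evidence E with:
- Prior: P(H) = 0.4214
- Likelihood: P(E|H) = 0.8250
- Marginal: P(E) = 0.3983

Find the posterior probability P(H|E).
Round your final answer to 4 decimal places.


Using Bayes' theorem:

P(H|E) = P(E|H) × P(H) / P(E)
       = 0.8250 × 0.4214 / 0.3983
       = 0.34765500 / 0.3983
       = 0.8728

The evidence strengthens our belief in H.
Prior: 0.4214 → Posterior: 0.8728


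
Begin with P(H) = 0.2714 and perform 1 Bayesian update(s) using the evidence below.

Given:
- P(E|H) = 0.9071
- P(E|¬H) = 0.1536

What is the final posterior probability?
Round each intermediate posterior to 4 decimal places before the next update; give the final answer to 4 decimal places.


Sequential Bayesian updating:

Initial prior: P(H) = 0.2714

Update 1:
  P(E) = 0.9071 × 0.2714 + 0.1536 × 0.7286 = 0.24618694 + 0.11191296 = 0.35809990
  P(H|E) = 0.24618694 / 0.35809990 = 0.6875

Final posterior: 0.6875


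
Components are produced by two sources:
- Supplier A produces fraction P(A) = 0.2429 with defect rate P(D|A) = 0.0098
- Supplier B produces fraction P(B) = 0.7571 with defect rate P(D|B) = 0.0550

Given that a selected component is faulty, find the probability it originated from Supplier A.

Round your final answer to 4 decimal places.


Let A = from Supplier A, D = faulty

Given:
- P(A) = 0.2429, P(B) = 0.7571
- P(D|A) = 0.0098, P(D|B) = 0.0550

Step 1: Find P(D)
P(D) = P(D|A)P(A) + P(D|B)P(B)
     = 0.0098 × 0.2429 + 0.0550 × 0.7571
     = 0.00238042 + 0.04164050
     = 0.04402092

Step 2: Apply Bayes' theorem
P(A|D) = P(D|A)P(A) / P(D)
       = 0.00238042 / 0.04402092
       = 0.0541


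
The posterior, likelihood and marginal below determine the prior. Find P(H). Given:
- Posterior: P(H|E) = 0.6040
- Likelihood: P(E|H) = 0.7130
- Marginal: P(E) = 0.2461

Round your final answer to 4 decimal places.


From Bayes' theorem: P(H|E) = P(E|H) × P(H) / P(E)

Rearranging for P(H):
P(H) = P(H|E) × P(E) / P(E|H)
     = 0.6040 × 0.2461 / 0.7130
     = 0.14864440 / 0.7130
     = 0.2085


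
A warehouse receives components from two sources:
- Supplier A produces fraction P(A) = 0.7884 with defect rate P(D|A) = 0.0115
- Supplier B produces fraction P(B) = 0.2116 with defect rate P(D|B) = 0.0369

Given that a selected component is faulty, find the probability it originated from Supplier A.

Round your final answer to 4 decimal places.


Let A = from Supplier A, D = faulty

Given:
- P(A) = 0.7884, P(B) = 0.2116
- P(D|A) = 0.0115, P(D|B) = 0.0369

Step 1: Find P(D)
P(D) = P(D|A)P(A) + P(D|B)P(B)
     = 0.0115 × 0.7884 + 0.0369 × 0.2116
     = 0.00906660 + 0.00780804
     = 0.01687464

Step 2: Apply Bayes' theorem
P(A|D) = P(D|A)P(A) / P(D)
       = 0.00906660 / 0.01687464
       = 0.5373


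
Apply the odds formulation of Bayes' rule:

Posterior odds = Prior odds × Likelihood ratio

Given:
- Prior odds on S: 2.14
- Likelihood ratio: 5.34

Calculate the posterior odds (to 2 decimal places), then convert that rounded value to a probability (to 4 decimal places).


Step 1: Calculate posterior odds
Posterior odds = Prior odds × LR
               = 2.14 × 5.34
               = 11.43

Step 2: Convert to probability
P(S|E) = Posterior odds / (1 + Posterior odds)
       = 11.43 / (1 + 11.43)
       = 11.43 / 12.43
       = 0.9195

The evidence increased P(S) from 0.6815 to 0.9195.


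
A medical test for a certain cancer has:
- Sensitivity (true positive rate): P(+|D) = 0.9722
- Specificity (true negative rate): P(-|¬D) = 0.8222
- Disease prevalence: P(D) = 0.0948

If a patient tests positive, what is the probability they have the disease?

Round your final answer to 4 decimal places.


Let D = has disease, + = positive test

Given:
- P(D) = 0.0948 (prevalence)
- P(+|D) = 0.9722 (sensitivity)
- P(-|¬D) = 0.8222 (specificity)
- P(+|¬D) = 0.1778 (false positive rate = 1 - specificity)

Step 1: Find P(+)
P(+) = P(+|D)P(D) + P(+|¬D)P(¬D)
     = 0.9722 × 0.0948 + 0.1778 × 0.9052
     = 0.09216456 + 0.16094456
     = 0.25310912

Step 2: Apply Bayes' theorem for P(D|+)
P(D|+) = P(+|D)P(D) / P(+)
       = 0.09216456 / 0.25310912
       = 0.3641


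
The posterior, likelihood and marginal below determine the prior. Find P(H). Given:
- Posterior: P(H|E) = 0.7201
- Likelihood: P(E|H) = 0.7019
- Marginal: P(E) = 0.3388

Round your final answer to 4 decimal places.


From Bayes' theorem: P(H|E) = P(E|H) × P(H) / P(E)

Rearranging for P(H):
P(H) = P(H|E) × P(E) / P(E|H)
     = 0.7201 × 0.3388 / 0.7019
     = 0.24396988 / 0.7019
     = 0.3476


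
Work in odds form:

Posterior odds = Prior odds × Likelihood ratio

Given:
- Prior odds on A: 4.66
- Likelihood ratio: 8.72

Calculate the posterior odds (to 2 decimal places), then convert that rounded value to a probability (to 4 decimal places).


Step 1: Calculate posterior odds
Posterior odds = Prior odds × LR
               = 4.66 × 8.72
               = 40.64

Step 2: Convert to probability
P(A|E) = Posterior odds / (1 + Posterior odds)
       = 40.64 / (1 + 40.64)
       = 40.64 / 41.64
       = 0.9760

The evidence increased P(A) from 0.8233 to 0.9760.


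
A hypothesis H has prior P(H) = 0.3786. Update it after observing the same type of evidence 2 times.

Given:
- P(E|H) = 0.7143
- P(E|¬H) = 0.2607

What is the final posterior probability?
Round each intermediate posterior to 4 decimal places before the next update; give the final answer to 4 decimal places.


Sequential Bayesian updating:

Initial prior: P(H) = 0.3786

Update 1:
  P(E) = 0.7143 × 0.3786 + 0.2607 × 0.6214 = 0.27043398 + 0.16199898 = 0.43243296
  P(H|E) = 0.27043398 / 0.43243296 = 0.6254

Update 2:
  P(E) = 0.7143 × 0.6254 + 0.2607 × 0.3746 = 0.44672322 + 0.09765822 = 0.54438144
  P(H|E) = 0.44672322 / 0.54438144 = 0.8206

Final posterior: 0.8206


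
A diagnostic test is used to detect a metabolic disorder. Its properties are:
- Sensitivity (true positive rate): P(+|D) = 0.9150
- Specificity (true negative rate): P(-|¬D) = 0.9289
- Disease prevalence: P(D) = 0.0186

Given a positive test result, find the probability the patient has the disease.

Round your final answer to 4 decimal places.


Let D = has disease, + = positive test

Given:
- P(D) = 0.0186 (prevalence)
- P(+|D) = 0.9150 (sensitivity)
- P(-|¬D) = 0.9289 (specificity)
- P(+|¬D) = 0.0711 (false positive rate = 1 - specificity)

Step 1: Find P(+)
P(+) = P(+|D)P(D) + P(+|¬D)P(¬D)
     = 0.9150 × 0.0186 + 0.0711 × 0.9814
     = 0.01701900 + 0.06977754
     = 0.08679654

Step 2: Apply Bayes' theorem for P(D|+)
P(D|+) = P(+|D)P(D) / P(+)
       = 0.01701900 / 0.08679654
       = 0.1961


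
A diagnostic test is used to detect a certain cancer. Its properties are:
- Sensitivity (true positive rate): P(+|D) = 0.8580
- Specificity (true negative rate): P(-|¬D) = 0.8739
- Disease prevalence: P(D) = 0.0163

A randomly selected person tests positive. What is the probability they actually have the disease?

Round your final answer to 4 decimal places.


Let D = has disease, + = positive test

Given:
- P(D) = 0.0163 (prevalence)
- P(+|D) = 0.8580 (sensitivity)
- P(-|¬D) = 0.8739 (specificity)
- P(+|¬D) = 0.1261 (false positive rate = 1 - specificity)

Step 1: Find P(+)
P(+) = P(+|D)P(D) + P(+|¬D)P(¬D)
     = 0.8580 × 0.0163 + 0.1261 × 0.9837
     = 0.01398540 + 0.12404457
     = 0.13802997

Step 2: Apply Bayes' theorem for P(D|+)
P(D|+) = P(+|D)P(D) / P(+)
       = 0.01398540 / 0.13802997
       = 0.1013


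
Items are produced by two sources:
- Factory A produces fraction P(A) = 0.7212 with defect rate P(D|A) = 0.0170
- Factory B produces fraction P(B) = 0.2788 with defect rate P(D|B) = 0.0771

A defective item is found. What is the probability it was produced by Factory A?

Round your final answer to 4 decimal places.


Let A = from Factory A, D = defective

Given:
- P(A) = 0.7212, P(B) = 0.2788
- P(D|A) = 0.0170, P(D|B) = 0.0771

Step 1: Find P(D)
P(D) = P(D|A)P(A) + P(D|B)P(B)
     = 0.0170 × 0.7212 + 0.0771 × 0.2788
     = 0.01226040 + 0.02149548
     = 0.03375588

Step 2: Apply Bayes' theorem
P(A|D) = P(D|A)P(A) / P(D)
       = 0.01226040 / 0.03375588
       = 0.3632


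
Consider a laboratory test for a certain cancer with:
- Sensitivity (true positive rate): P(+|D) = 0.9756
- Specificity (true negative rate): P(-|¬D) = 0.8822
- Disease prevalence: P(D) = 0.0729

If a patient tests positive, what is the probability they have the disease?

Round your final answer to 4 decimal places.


Let D = has disease, + = positive test

Given:
- P(D) = 0.0729 (prevalence)
- P(+|D) = 0.9756 (sensitivity)
- P(-|¬D) = 0.8822 (specificity)
- P(+|¬D) = 0.1178 (false positive rate = 1 - specificity)

Step 1: Find P(+)
P(+) = P(+|D)P(D) + P(+|¬D)P(¬D)
     = 0.9756 × 0.0729 + 0.1178 × 0.9271
     = 0.07112124 + 0.10921238
     = 0.18033362

Step 2: Apply Bayes' theorem for P(D|+)
P(D|+) = P(+|D)P(D) / P(+)
       = 0.07112124 / 0.18033362
       = 0.3944


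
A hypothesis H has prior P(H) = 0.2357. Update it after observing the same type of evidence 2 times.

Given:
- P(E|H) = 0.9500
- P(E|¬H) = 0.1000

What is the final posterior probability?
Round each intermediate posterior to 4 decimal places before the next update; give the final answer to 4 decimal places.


Sequential Bayesian updating:

Initial prior: P(H) = 0.2357

Update 1:
  P(E) = 0.9500 × 0.2357 + 0.1000 × 0.7643 = 0.22391500 + 0.07643000 = 0.30034500
  P(H|E) = 0.22391500 / 0.30034500 = 0.7455

Update 2:
  P(E) = 0.9500 × 0.7455 + 0.1000 × 0.2545 = 0.70822500 + 0.02545000 = 0.73367500
  P(H|E) = 0.70822500 / 0.73367500 = 0.9653

Final posterior: 0.9653


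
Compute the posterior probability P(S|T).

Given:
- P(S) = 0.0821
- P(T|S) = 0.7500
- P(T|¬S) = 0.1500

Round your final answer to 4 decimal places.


Bayes' theorem: P(S|T) = P(T|S) × P(S) / P(T)

Step 1: Calculate P(T) using law of total probability
P(T) = P(T|S)P(S) + P(T|¬S)P(¬S)
     = 0.7500 × 0.0821 + 0.1500 × 0.9179
     = 0.06157500 + 0.13768500
     = 0.19926000

Step 2: Apply Bayes' theorem
P(S|T) = P(T|S) × P(S) / P(T)
       = 0.06157500 / 0.19926000
       = 0.3090


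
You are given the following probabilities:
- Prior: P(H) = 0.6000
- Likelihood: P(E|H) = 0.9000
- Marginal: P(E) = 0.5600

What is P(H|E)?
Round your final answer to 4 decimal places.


Using Bayes' theorem:

P(H|E) = P(E|H) × P(H) / P(E)
       = 0.9000 × 0.6000 / 0.5600
       = 0.54000000 / 0.5600
       = 0.9643

The evidence strengthens our belief in H.
Prior: 0.6000 → Posterior: 0.9643
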